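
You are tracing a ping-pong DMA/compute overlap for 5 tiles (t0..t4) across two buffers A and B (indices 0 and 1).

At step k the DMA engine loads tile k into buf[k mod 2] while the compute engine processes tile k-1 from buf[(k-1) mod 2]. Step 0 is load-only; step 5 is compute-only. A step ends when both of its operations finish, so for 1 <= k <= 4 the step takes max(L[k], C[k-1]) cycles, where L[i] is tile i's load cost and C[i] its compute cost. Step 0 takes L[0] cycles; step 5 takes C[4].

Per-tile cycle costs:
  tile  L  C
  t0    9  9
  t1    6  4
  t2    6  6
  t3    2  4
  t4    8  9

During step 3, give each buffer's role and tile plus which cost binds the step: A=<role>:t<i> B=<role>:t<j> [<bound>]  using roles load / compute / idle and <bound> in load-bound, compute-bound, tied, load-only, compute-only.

  0. 9=9c; end=9; A:t0 B:-
  1. max(6,9)=9c; end=18; A:t0 B:t1
  2. max(6,4)=6c; end=24; A:t2 B:t1
  3. max(2,6)=6c; end=30; A:t2 B:t3
  4. max(8,4)=8c; end=38; A:t4 B:t3
  5. 9=9c; end=47; A:t4 B:t3

step 3: A=compute:t2 B=load:t3 [compute-bound]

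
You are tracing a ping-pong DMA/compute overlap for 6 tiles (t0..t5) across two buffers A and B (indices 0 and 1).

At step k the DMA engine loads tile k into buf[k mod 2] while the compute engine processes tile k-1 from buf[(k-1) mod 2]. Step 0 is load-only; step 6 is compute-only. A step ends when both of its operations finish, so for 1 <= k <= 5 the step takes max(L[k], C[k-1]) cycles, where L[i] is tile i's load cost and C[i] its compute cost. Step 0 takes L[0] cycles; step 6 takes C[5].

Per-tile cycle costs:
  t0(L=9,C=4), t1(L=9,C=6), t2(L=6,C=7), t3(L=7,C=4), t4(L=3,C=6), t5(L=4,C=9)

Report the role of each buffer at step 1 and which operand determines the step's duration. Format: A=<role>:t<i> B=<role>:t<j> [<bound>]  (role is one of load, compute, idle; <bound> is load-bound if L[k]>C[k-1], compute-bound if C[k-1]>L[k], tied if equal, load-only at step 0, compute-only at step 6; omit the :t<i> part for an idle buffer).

step 1: A=compute:t0 B=load:t1 [load-bound]

step 0: L[0]=9 → dur=9, Σ=9 | A=load:t0 B=idle [load-only]
step 1: L[1]=9 C[0]=4 → dur=9, Σ=18 | A=compute:t0 B=load:t1 [load-bound]
step 2: L[2]=6 C[1]=6 → dur=6, Σ=24 | A=load:t2 B=compute:t1 [tied]
step 3: L[3]=7 C[2]=7 → dur=7, Σ=31 | A=compute:t2 B=load:t3 [tied]
step 4: L[4]=3 C[3]=4 → dur=4, Σ=35 | A=load:t4 B=compute:t3 [compute-bound]
step 5: L[5]=4 C[4]=6 → dur=6, Σ=41 | A=compute:t4 B=load:t5 [compute-bound]
step 6: C[5]=9 → dur=9, Σ=50 | A=idle B=compute:t5 [compute-only]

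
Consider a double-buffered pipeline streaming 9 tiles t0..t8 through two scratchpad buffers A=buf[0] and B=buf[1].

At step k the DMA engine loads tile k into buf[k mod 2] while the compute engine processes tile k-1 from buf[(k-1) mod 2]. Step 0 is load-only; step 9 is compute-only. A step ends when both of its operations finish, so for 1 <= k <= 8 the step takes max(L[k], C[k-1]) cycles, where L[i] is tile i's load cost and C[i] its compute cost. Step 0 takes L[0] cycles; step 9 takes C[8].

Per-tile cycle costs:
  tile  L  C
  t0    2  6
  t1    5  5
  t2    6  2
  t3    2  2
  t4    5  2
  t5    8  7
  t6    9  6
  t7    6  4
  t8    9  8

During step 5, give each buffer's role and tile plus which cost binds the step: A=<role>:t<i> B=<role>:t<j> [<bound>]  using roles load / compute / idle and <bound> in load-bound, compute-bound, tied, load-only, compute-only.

[0] DMA t0→A (2c) ∥ CU idle ⇒ 2c, clock 2
[1] DMA t1→B (5c) ∥ CU A:t0 (6c) ⇒ 6c, clock 8
[2] DMA t2→A (6c) ∥ CU B:t1 (5c) ⇒ 6c, clock 14
[3] DMA t3→B (2c) ∥ CU A:t2 (2c) ⇒ 2c, clock 16
[4] DMA t4→A (5c) ∥ CU B:t3 (2c) ⇒ 5c, clock 21
[5] DMA t5→B (8c) ∥ CU A:t4 (2c) ⇒ 8c, clock 29
[6] DMA t6→A (9c) ∥ CU B:t5 (7c) ⇒ 9c, clock 38
[7] DMA t7→B (6c) ∥ CU A:t6 (6c) ⇒ 6c, clock 44
[8] DMA t8→A (9c) ∥ CU B:t7 (4c) ⇒ 9c, clock 53
[9] DMA idle ∥ CU A:t8 (8c) ⇒ 8c, clock 61

step 5: A=compute:t4 B=load:t5 [load-bound]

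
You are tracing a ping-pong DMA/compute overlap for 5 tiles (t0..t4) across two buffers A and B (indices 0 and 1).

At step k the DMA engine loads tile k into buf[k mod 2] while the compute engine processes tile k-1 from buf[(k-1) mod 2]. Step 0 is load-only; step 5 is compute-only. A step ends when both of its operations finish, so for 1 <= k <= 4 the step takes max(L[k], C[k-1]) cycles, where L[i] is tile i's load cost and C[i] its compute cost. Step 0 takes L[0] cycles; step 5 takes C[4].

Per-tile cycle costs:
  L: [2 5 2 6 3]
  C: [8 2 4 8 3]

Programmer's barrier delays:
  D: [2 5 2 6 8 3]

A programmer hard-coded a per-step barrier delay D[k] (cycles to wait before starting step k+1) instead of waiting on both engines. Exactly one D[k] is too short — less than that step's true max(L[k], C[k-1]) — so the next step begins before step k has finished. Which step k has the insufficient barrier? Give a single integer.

hazard at step 1

[0] required=L[0]=2=2 vs D=2 ok
[1] required=max(L[1]=5,C[0]=8)=8 vs D=5 SHORT
[2] required=max(L[2]=2,C[1]=2)=2 vs D=2 ok
[3] required=max(L[3]=6,C[2]=4)=6 vs D=6 ok
[4] required=max(L[4]=3,C[3]=8)=8 vs D=8 ok
[5] required=C[4]=3=3 vs D=3 ok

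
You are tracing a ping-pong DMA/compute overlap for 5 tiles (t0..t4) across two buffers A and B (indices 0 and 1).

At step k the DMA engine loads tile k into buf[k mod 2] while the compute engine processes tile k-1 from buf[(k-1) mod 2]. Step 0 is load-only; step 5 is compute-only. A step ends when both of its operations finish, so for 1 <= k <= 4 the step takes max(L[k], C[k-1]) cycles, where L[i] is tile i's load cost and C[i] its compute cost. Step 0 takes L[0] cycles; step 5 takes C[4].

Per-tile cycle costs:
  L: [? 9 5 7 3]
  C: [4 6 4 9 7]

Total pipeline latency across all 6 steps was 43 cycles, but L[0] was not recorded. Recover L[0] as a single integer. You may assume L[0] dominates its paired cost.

step 0: dur = L[0]=? = L[0]  (unknown; binding)
step 1: dur = max(L[1]=9, C[0]=4) = 9
step 2: dur = max(L[2]=5, C[1]=6) = 6
step 3: dur = max(L[3]=7, C[2]=4) = 7
step 4: dur = max(L[4]=3, C[3]=9) = 9
step 5: dur = C[4]=7 = 7
sum of known step durations = 38
dur[0] = total - known = 43 - 38 = 5
L[0] is the binding max in step 0, so L[0] = dur[0] = 5

L[0] = 5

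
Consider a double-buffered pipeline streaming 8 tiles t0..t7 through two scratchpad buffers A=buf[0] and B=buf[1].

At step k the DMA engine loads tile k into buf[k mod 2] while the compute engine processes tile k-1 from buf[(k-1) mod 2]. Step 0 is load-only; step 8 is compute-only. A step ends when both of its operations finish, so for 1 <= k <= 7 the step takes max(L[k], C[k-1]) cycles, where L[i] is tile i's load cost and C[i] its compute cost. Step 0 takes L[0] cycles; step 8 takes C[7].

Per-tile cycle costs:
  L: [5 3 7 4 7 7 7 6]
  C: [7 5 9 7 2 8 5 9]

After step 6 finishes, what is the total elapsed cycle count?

  0. 5=5c; end=5; A:t0 B:-
  1. max(3,7)=7c; end=12; A:t0 B:t1
  2. max(7,5)=7c; end=19; A:t2 B:t1
  3. max(4,9)=9c; end=28; A:t2 B:t3
  4. max(7,7)=7c; end=35; A:t4 B:t3
  5. max(7,2)=7c; end=42; A:t4 B:t5
  6. max(7,8)=8c; end=50; A:t6 B:t5
  7. max(6,5)=6c; end=56; A:t6 B:t7
  8. 9=9c; end=65; A:t6 B:t7

end_cycle[6] = 50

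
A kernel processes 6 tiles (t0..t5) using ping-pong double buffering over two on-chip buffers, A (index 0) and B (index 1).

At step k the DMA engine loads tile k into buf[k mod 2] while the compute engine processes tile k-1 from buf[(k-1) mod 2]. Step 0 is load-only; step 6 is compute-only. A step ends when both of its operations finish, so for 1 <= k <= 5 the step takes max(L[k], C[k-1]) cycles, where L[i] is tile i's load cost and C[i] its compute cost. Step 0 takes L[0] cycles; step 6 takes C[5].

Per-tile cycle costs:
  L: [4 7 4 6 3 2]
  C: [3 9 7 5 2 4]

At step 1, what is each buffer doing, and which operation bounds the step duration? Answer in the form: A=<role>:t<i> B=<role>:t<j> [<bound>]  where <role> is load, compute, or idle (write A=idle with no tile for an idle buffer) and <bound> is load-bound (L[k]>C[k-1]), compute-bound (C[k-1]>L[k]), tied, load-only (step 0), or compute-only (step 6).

k=0 load=t0/4c comp=- wait=4 total=4
k=1 load=t1/7c comp=t0/3c wait=7 total=11
k=2 load=t2/4c comp=t1/9c wait=9 total=20
k=3 load=t3/6c comp=t2/7c wait=7 total=27
k=4 load=t4/3c comp=t3/5c wait=5 total=32
k=5 load=t5/2c comp=t4/2c wait=2 total=34
k=6 load=- comp=t5/4c wait=4 total=38

step 1: A=compute:t0 B=load:t1 [load-bound]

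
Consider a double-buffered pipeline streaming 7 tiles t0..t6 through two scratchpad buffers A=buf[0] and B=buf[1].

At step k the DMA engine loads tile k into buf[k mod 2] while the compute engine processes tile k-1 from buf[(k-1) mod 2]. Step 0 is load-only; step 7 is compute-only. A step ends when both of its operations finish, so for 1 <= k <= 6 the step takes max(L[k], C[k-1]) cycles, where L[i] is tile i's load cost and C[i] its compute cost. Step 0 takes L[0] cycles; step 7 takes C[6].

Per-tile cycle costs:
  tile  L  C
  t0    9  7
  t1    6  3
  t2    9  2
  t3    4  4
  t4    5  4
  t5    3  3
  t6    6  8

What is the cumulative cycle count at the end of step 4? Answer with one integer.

[0] DMA t0→A (9c) ∥ CU idle ⇒ 9c, clock 9
[1] DMA t1→B (6c) ∥ CU A:t0 (7c) ⇒ 7c, clock 16
[2] DMA t2→A (9c) ∥ CU B:t1 (3c) ⇒ 9c, clock 25
[3] DMA t3→B (4c) ∥ CU A:t2 (2c) ⇒ 4c, clock 29
[4] DMA t4→A (5c) ∥ CU B:t3 (4c) ⇒ 5c, clock 34
[5] DMA t5→B (3c) ∥ CU A:t4 (4c) ⇒ 4c, clock 38
[6] DMA t6→A (6c) ∥ CU B:t5 (3c) ⇒ 6c, clock 44
[7] DMA idle ∥ CU A:t6 (8c) ⇒ 8c, clock 52

end_cycle[4] = 34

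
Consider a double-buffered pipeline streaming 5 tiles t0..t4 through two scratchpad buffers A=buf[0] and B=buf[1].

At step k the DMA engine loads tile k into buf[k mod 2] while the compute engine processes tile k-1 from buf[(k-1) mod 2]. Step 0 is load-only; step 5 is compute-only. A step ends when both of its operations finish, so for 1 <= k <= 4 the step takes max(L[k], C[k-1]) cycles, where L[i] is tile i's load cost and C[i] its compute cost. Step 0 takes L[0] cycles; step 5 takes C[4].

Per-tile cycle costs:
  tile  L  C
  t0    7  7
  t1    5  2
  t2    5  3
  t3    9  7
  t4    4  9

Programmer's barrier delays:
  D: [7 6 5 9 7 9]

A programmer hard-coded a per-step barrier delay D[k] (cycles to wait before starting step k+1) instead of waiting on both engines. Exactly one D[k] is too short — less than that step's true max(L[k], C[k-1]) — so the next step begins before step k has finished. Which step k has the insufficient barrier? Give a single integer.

hazard at step 1

[0] required=L[0]=7=7 vs D=7 ok
[1] required=max(L[1]=5,C[0]=7)=7 vs D=6 SHORT
[2] required=max(L[2]=5,C[1]=2)=5 vs D=5 ok
[3] required=max(L[3]=9,C[2]=3)=9 vs D=9 ok
[4] required=max(L[4]=4,C[3]=7)=7 vs D=7 ok
[5] required=C[4]=9=9 vs D=9 ok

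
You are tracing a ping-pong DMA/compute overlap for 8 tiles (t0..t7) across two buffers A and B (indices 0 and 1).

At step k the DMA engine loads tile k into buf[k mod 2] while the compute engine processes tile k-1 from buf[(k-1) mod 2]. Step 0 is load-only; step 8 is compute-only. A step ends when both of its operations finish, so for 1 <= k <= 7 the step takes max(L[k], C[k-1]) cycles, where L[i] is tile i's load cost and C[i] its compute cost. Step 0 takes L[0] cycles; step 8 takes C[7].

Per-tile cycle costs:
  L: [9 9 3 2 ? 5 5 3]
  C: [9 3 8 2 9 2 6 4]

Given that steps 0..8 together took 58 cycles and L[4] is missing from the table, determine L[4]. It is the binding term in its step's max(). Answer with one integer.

L[4] = 5

step 0: dur = L[0]=9 = 9
step 1: dur = max(L[1]=9, C[0]=9) = 9
step 2: dur = max(L[2]=3, C[1]=3) = 3
step 3: dur = max(L[3]=2, C[2]=8) = 8
step 4: dur = max(L[4]=?, C[3]=2) = L[4]  (unknown; binding)
step 5: dur = max(L[5]=5, C[4]=9) = 9
step 6: dur = max(L[6]=5, C[5]=2) = 5
step 7: dur = max(L[7]=3, C[6]=6) = 6
step 8: dur = C[7]=4 = 4
sum of known step durations = 53
dur[4] = total - known = 58 - 53 = 5
L[4] is the binding max in step 4, so L[4] = dur[4] = 5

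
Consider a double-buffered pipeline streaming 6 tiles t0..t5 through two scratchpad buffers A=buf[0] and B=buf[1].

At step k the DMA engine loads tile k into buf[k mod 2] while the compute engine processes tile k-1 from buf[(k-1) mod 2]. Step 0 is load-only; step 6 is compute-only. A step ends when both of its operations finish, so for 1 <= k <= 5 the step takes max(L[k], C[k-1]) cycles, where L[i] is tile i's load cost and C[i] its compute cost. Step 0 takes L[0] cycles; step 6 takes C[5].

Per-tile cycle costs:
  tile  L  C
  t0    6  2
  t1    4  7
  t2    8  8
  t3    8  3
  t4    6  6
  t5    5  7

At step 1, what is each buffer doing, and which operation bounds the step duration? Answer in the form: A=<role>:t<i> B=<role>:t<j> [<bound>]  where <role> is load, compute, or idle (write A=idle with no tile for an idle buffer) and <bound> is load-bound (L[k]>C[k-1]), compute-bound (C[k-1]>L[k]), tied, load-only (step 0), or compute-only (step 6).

k=0 load=t0/6c comp=- wait=6 total=6
k=1 load=t1/4c comp=t0/2c wait=4 total=10
k=2 load=t2/8c comp=t1/7c wait=8 total=18
k=3 load=t3/8c comp=t2/8c wait=8 total=26
k=4 load=t4/6c comp=t3/3c wait=6 total=32
k=5 load=t5/5c comp=t4/6c wait=6 total=38
k=6 load=- comp=t5/7c wait=7 total=45

step 1: A=compute:t0 B=load:t1 [load-bound]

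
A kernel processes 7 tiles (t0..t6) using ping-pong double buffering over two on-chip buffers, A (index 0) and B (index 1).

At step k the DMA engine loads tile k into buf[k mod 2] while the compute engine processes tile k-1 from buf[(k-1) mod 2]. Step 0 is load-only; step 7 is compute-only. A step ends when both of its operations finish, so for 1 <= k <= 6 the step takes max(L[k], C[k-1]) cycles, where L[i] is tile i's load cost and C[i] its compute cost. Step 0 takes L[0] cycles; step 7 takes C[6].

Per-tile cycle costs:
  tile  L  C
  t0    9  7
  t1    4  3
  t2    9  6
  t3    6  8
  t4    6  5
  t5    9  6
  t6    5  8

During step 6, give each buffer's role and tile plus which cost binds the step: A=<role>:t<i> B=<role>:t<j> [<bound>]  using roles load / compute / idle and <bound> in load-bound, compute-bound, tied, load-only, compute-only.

k=0 load=t0/9c comp=- wait=9 total=9
k=1 load=t1/4c comp=t0/7c wait=7 total=16
k=2 load=t2/9c comp=t1/3c wait=9 total=25
k=3 load=t3/6c comp=t2/6c wait=6 total=31
k=4 load=t4/6c comp=t3/8c wait=8 total=39
k=5 load=t5/9c comp=t4/5c wait=9 total=48
k=6 load=t6/5c comp=t5/6c wait=6 total=54
k=7 load=- comp=t6/8c wait=8 total=62

step 6: A=load:t6 B=compute:t5 [compute-bound]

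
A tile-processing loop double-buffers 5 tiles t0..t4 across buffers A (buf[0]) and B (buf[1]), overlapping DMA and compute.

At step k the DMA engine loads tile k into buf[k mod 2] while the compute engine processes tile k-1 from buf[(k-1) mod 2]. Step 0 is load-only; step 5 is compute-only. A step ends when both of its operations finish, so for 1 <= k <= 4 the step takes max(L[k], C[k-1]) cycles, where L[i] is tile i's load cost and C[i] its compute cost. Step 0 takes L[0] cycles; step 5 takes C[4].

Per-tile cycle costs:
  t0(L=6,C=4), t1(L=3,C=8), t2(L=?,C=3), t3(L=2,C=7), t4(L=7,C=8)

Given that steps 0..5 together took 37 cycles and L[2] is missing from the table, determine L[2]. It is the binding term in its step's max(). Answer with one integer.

L[2] = 9

step 0: dur = L[0]=6 = 6
step 1: dur = max(L[1]=3, C[0]=4) = 4
step 2: dur = max(L[2]=?, C[1]=8) = L[2]  (unknown; binding)
step 3: dur = max(L[3]=2, C[2]=3) = 3
step 4: dur = max(L[4]=7, C[3]=7) = 7
step 5: dur = C[4]=8 = 8
sum of known step durations = 28
dur[2] = total - known = 37 - 28 = 9
L[2] is the binding max in step 2, so L[2] = dur[2] = 9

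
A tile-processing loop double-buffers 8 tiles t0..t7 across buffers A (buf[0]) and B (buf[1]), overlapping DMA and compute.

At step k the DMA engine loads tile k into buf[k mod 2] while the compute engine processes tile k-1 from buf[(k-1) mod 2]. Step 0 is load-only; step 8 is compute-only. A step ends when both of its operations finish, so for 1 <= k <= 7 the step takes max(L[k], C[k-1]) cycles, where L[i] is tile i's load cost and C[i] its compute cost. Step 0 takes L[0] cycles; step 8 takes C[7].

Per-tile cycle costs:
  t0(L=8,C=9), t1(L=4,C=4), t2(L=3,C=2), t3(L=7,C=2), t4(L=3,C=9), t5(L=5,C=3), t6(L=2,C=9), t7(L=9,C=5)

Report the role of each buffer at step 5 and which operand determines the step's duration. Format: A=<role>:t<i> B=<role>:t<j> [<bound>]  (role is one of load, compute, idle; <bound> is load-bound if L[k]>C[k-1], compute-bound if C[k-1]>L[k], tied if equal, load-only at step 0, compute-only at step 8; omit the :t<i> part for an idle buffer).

[0] DMA t0→A (8c) ∥ CU idle ⇒ 8c, clock 8
[1] DMA t1→B (4c) ∥ CU A:t0 (9c) ⇒ 9c, clock 17
[2] DMA t2→A (3c) ∥ CU B:t1 (4c) ⇒ 4c, clock 21
[3] DMA t3→B (7c) ∥ CU A:t2 (2c) ⇒ 7c, clock 28
[4] DMA t4→A (3c) ∥ CU B:t3 (2c) ⇒ 3c, clock 31
[5] DMA t5→B (5c) ∥ CU A:t4 (9c) ⇒ 9c, clock 40
[6] DMA t6→A (2c) ∥ CU B:t5 (3c) ⇒ 3c, clock 43
[7] DMA t7→B (9c) ∥ CU A:t6 (9c) ⇒ 9c, clock 52
[8] DMA idle ∥ CU B:t7 (5c) ⇒ 5c, clock 57

step 5: A=compute:t4 B=load:t5 [compute-bound]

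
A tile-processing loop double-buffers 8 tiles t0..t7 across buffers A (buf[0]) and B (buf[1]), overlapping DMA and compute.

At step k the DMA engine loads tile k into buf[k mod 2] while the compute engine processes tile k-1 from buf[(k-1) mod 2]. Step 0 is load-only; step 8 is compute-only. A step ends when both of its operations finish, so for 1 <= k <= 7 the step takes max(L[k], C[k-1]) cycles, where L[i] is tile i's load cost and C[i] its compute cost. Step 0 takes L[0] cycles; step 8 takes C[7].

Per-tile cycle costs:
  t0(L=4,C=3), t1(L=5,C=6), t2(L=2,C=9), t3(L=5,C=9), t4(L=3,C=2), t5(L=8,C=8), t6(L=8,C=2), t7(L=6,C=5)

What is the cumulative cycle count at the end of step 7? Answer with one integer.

step 0: L[0]=4 → dur=4, Σ=4 | A=load:t0 B=idle [load-only]
step 1: L[1]=5 C[0]=3 → dur=5, Σ=9 | A=compute:t0 B=load:t1 [load-bound]
step 2: L[2]=2 C[1]=6 → dur=6, Σ=15 | A=load:t2 B=compute:t1 [compute-bound]
step 3: L[3]=5 C[2]=9 → dur=9, Σ=24 | A=compute:t2 B=load:t3 [compute-bound]
step 4: L[4]=3 C[3]=9 → dur=9, Σ=33 | A=load:t4 B=compute:t3 [compute-bound]
step 5: L[5]=8 C[4]=2 → dur=8, Σ=41 | A=compute:t4 B=load:t5 [load-bound]
step 6: L[6]=8 C[5]=8 → dur=8, Σ=49 | A=load:t6 B=compute:t5 [tied]
step 7: L[7]=6 C[6]=2 → dur=6, Σ=55 | A=compute:t6 B=load:t7 [load-bound]
step 8: C[7]=5 → dur=5, Σ=60 | A=idle B=compute:t7 [compute-only]

end_cycle[7] = 55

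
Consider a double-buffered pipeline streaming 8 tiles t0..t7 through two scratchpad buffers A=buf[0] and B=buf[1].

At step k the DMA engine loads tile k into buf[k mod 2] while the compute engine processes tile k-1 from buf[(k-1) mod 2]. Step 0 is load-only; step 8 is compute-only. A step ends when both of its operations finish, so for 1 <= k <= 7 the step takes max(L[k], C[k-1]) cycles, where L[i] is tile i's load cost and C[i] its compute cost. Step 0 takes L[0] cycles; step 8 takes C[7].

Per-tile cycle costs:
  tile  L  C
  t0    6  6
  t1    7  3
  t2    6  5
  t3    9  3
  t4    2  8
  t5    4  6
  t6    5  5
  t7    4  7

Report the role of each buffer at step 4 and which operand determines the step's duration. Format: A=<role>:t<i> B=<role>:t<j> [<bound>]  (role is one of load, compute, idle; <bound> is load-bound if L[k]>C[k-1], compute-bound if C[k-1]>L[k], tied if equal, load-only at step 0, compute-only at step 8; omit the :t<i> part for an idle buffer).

k=0 load=t0/6c comp=- wait=6 total=6
k=1 load=t1/7c comp=t0/6c wait=7 total=13
k=2 load=t2/6c comp=t1/3c wait=6 total=19
k=3 load=t3/9c comp=t2/5c wait=9 total=28
k=4 load=t4/2c comp=t3/3c wait=3 total=31
k=5 load=t5/4c comp=t4/8c wait=8 total=39
k=6 load=t6/5c comp=t5/6c wait=6 total=45
k=7 load=t7/4c comp=t6/5c wait=5 total=50
k=8 load=- comp=t7/7c wait=7 total=57

step 4: A=load:t4 B=compute:t3 [compute-bound]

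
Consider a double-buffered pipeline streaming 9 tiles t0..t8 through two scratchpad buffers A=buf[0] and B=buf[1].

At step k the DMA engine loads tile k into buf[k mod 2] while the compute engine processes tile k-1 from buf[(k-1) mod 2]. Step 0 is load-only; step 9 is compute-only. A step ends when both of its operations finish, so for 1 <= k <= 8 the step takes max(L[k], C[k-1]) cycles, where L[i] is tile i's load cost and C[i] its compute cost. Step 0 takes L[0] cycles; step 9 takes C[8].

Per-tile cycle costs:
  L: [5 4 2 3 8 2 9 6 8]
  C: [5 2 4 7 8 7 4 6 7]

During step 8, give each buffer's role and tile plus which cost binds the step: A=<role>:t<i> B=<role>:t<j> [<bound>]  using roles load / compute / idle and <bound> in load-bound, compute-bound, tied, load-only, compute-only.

step 8: A=load:t8 B=compute:t7 [load-bound]

k=0 load=t0/5c comp=- wait=5 total=5
k=1 load=t1/4c comp=t0/5c wait=5 total=10
k=2 load=t2/2c comp=t1/2c wait=2 total=12
k=3 load=t3/3c comp=t2/4c wait=4 total=16
k=4 load=t4/8c comp=t3/7c wait=8 total=24
k=5 load=t5/2c comp=t4/8c wait=8 total=32
k=6 load=t6/9c comp=t5/7c wait=9 total=41
k=7 load=t7/6c comp=t6/4c wait=6 total=47
k=8 load=t8/8c comp=t7/6c wait=8 total=55
k=9 load=- comp=t8/7c wait=7 total=62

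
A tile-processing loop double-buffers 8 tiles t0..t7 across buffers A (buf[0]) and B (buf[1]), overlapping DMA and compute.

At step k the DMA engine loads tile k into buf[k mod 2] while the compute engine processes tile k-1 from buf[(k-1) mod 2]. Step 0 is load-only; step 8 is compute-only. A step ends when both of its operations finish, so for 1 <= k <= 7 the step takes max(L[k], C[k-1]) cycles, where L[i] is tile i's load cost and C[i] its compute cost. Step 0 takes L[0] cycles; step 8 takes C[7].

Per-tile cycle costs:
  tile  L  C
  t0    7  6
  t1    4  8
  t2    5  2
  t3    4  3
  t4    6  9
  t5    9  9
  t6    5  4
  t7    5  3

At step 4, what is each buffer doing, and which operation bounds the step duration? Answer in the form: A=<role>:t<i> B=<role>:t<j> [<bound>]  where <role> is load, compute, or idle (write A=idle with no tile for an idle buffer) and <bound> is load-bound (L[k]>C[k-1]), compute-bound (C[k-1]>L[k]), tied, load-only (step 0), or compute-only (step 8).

  0. 7=7c; end=7; A:t0 B:-
  1. max(4,6)=6c; end=13; A:t0 B:t1
  2. max(5,8)=8c; end=21; A:t2 B:t1
  3. max(4,2)=4c; end=25; A:t2 B:t3
  4. max(6,3)=6c; end=31; A:t4 B:t3
  5. max(9,9)=9c; end=40; A:t4 B:t5
  6. max(5,9)=9c; end=49; A:t6 B:t5
  7. max(5,4)=5c; end=54; A:t6 B:t7
  8. 3=3c; end=57; A:t6 B:t7

step 4: A=load:t4 B=compute:t3 [load-bound]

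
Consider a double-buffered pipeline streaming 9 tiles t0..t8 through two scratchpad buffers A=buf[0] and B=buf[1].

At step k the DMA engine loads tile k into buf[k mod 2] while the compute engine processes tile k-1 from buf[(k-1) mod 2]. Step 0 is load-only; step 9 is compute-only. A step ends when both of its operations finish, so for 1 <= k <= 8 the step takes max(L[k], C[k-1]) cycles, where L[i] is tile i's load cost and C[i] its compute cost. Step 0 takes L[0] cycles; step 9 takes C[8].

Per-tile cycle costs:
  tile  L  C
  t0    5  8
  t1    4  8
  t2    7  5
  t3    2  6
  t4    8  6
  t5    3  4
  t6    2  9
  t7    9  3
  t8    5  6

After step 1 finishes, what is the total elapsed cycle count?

end_cycle[1] = 13

  0. 5=5c; end=5; A:t0 B:-
  1. max(4,8)=8c; end=13; A:t0 B:t1
  2. max(7,8)=8c; end=21; A:t2 B:t1
  3. max(2,5)=5c; end=26; A:t2 B:t3
  4. max(8,6)=8c; end=34; A:t4 B:t3
  5. max(3,6)=6c; end=40; A:t4 B:t5
  6. max(2,4)=4c; end=44; A:t6 B:t5
  7. max(9,9)=9c; end=53; A:t6 B:t7
  8. max(5,3)=5c; end=58; A:t8 B:t7
  9. 6=6c; end=64; A:t8 B:t7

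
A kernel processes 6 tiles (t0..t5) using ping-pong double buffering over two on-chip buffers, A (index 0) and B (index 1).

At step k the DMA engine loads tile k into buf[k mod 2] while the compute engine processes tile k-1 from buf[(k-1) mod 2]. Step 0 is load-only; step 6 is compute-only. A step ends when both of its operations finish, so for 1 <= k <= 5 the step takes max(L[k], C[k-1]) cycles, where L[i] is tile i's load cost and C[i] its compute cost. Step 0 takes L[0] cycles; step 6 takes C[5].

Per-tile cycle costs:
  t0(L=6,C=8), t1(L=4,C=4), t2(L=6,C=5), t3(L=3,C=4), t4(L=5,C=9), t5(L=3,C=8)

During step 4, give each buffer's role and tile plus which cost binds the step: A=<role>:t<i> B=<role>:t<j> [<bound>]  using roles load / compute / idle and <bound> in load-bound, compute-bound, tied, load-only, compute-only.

[0] DMA t0→A (6c) ∥ CU idle ⇒ 6c, clock 6
[1] DMA t1→B (4c) ∥ CU A:t0 (8c) ⇒ 8c, clock 14
[2] DMA t2→A (6c) ∥ CU B:t1 (4c) ⇒ 6c, clock 20
[3] DMA t3→B (3c) ∥ CU A:t2 (5c) ⇒ 5c, clock 25
[4] DMA t4→A (5c) ∥ CU B:t3 (4c) ⇒ 5c, clock 30
[5] DMA t5→B (3c) ∥ CU A:t4 (9c) ⇒ 9c, clock 39
[6] DMA idle ∥ CU B:t5 (8c) ⇒ 8c, clock 47

step 4: A=load:t4 B=compute:t3 [load-bound]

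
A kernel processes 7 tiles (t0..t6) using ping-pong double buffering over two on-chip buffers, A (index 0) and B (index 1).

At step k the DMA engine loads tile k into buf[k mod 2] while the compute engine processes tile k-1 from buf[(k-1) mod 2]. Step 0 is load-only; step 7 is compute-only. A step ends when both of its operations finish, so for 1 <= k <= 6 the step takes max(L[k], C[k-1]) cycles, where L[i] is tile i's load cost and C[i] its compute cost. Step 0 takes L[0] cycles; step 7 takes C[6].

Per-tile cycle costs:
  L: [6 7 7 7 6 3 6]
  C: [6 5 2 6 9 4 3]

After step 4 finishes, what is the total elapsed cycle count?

end_cycle[4] = 33

[0] DMA t0→A (6c) ∥ CU idle ⇒ 6c, clock 6
[1] DMA t1→B (7c) ∥ CU A:t0 (6c) ⇒ 7c, clock 13
[2] DMA t2→A (7c) ∥ CU B:t1 (5c) ⇒ 7c, clock 20
[3] DMA t3→B (7c) ∥ CU A:t2 (2c) ⇒ 7c, clock 27
[4] DMA t4→A (6c) ∥ CU B:t3 (6c) ⇒ 6c, clock 33
[5] DMA t5→B (3c) ∥ CU A:t4 (9c) ⇒ 9c, clock 42
[6] DMA t6→A (6c) ∥ CU B:t5 (4c) ⇒ 6c, clock 48
[7] DMA idle ∥ CU A:t6 (3c) ⇒ 3c, clock 51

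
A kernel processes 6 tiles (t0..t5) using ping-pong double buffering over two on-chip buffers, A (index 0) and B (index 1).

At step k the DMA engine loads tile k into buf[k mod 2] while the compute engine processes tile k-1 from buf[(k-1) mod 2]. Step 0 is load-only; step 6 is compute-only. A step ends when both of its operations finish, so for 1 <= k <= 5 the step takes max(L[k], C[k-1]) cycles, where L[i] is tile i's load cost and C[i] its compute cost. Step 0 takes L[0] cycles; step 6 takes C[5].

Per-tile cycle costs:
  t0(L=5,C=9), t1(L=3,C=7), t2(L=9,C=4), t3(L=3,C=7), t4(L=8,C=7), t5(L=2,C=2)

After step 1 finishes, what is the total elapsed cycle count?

step 0: L[0]=5 → dur=5, Σ=5 | A=load:t0 B=idle [load-only]
step 1: L[1]=3 C[0]=9 → dur=9, Σ=14 | A=compute:t0 B=load:t1 [compute-bound]
step 2: L[2]=9 C[1]=7 → dur=9, Σ=23 | A=load:t2 B=compute:t1 [load-bound]
step 3: L[3]=3 C[2]=4 → dur=4, Σ=27 | A=compute:t2 B=load:t3 [compute-bound]
step 4: L[4]=8 C[3]=7 → dur=8, Σ=35 | A=load:t4 B=compute:t3 [load-bound]
step 5: L[5]=2 C[4]=7 → dur=7, Σ=42 | A=compute:t4 B=load:t5 [compute-bound]
step 6: C[5]=2 → dur=2, Σ=44 | A=idle B=compute:t5 [compute-only]

end_cycle[1] = 14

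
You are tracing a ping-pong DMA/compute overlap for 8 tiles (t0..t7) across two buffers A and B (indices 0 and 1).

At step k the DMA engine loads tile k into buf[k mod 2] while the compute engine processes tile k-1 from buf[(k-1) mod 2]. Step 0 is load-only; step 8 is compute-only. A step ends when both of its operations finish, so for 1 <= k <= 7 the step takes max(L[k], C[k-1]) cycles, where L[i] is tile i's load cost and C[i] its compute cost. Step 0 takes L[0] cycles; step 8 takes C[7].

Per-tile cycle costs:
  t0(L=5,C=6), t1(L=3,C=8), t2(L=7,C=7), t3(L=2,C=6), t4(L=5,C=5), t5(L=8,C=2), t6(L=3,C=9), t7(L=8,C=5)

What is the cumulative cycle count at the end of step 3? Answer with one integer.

end_cycle[3] = 26

k=0 load=t0/5c comp=- wait=5 total=5
k=1 load=t1/3c comp=t0/6c wait=6 total=11
k=2 load=t2/7c comp=t1/8c wait=8 total=19
k=3 load=t3/2c comp=t2/7c wait=7 total=26
k=4 load=t4/5c comp=t3/6c wait=6 total=32
k=5 load=t5/8c comp=t4/5c wait=8 total=40
k=6 load=t6/3c comp=t5/2c wait=3 total=43
k=7 load=t7/8c comp=t6/9c wait=9 total=52
k=8 load=- comp=t7/5c wait=5 total=57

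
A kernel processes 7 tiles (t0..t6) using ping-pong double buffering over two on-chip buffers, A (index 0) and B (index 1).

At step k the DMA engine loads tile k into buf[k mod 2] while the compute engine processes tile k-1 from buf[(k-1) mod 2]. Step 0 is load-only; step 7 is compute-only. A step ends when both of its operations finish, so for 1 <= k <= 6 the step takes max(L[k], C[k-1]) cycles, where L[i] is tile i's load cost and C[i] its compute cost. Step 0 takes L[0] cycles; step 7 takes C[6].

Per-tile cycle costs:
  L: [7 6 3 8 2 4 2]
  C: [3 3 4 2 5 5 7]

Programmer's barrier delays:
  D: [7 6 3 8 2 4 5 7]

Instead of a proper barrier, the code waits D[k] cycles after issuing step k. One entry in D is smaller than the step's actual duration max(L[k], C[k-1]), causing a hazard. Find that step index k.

hazard at step 5

[0] required=L[0]=7=7 vs D=7 ok
[1] required=max(L[1]=6,C[0]=3)=6 vs D=6 ok
[2] required=max(L[2]=3,C[1]=3)=3 vs D=3 ok
[3] required=max(L[3]=8,C[2]=4)=8 vs D=8 ok
[4] required=max(L[4]=2,C[3]=2)=2 vs D=2 ok
[5] required=max(L[5]=4,C[4]=5)=5 vs D=4 SHORT
[6] required=max(L[6]=2,C[5]=5)=5 vs D=5 ok
[7] required=C[6]=7=7 vs D=7 ok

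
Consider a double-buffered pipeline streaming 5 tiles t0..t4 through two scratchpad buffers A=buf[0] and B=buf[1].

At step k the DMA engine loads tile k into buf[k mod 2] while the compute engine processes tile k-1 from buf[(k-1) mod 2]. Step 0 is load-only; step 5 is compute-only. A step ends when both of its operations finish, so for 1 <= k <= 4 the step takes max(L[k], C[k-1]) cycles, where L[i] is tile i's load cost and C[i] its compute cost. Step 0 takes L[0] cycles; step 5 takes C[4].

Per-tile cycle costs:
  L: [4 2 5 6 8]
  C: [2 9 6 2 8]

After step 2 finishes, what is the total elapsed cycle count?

step 0: L[0]=4 → dur=4, Σ=4 | A=load:t0 B=idle [load-only]
step 1: L[1]=2 C[0]=2 → dur=2, Σ=6 | A=compute:t0 B=load:t1 [tied]
step 2: L[2]=5 C[1]=9 → dur=9, Σ=15 | A=load:t2 B=compute:t1 [compute-bound]
step 3: L[3]=6 C[2]=6 → dur=6, Σ=21 | A=compute:t2 B=load:t3 [tied]
step 4: L[4]=8 C[3]=2 → dur=8, Σ=29 | A=load:t4 B=compute:t3 [load-bound]
step 5: C[4]=8 → dur=8, Σ=37 | A=compute:t4 B=idle [compute-only]

end_cycle[2] = 15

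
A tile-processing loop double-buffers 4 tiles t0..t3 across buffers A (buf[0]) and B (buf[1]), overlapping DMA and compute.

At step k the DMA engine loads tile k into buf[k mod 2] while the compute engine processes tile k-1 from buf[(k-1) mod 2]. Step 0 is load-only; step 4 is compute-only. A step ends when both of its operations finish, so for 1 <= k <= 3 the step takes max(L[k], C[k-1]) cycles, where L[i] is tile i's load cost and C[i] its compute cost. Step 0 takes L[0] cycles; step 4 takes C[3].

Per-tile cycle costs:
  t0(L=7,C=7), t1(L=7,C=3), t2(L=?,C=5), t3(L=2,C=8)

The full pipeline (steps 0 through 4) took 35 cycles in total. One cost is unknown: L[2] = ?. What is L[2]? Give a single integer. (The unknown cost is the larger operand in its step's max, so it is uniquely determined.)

L[2] = 8

step 0 = dur = L[0]=7 = 7
step 1 = dur = max(L[1]=7, C[0]=7) = 7
step 2 = dur = max(L[2]=?, C[1]=3) = L[2]  (unknown; binding)
step 3 = dur = max(L[3]=2, C[2]=5) = 5
step 4 = dur = C[3]=8 = 8
sum of known step durations = 27
dur[2] = total - known = 35 - 27 = 8
L[2] is the binding max in step 2, so L[2] = dur[2] = 8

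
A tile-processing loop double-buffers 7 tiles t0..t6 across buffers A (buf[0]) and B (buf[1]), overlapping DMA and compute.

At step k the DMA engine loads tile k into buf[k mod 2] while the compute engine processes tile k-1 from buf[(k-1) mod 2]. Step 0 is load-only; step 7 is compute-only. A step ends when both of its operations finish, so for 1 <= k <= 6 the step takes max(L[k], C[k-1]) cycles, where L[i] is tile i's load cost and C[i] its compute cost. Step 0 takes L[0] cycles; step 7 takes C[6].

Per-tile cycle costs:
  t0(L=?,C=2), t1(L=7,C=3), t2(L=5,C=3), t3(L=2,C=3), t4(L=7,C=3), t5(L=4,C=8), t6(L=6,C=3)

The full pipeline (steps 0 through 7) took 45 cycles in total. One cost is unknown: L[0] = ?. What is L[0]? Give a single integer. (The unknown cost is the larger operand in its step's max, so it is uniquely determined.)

L[0] = 8

step 0 = dur = L[0]=? = L[0]  (unknown; binding)
step 1 = dur = max(L[1]=7, C[0]=2) = 7
step 2 = dur = max(L[2]=5, C[1]=3) = 5
step 3 = dur = max(L[3]=2, C[2]=3) = 3
step 4 = dur = max(L[4]=7, C[3]=3) = 7
step 5 = dur = max(L[5]=4, C[4]=3) = 4
step 6 = dur = max(L[6]=6, C[5]=8) = 8
step 7 = dur = C[6]=3 = 3
sum of known step durations = 37
dur[0] = total - known = 45 - 37 = 8
L[0] is the binding max in step 0, so L[0] = dur[0] = 8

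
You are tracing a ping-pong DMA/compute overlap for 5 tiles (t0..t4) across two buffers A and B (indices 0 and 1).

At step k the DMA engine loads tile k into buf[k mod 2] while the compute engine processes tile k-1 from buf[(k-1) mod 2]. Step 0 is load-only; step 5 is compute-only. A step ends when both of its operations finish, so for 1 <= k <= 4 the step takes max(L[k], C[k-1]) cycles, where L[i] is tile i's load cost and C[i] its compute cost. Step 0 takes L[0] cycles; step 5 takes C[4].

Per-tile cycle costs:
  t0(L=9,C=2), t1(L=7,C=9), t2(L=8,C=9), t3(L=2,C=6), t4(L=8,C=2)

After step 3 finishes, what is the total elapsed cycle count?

end_cycle[3] = 34

step 0: L[0]=9 → dur=9, Σ=9 | A=load:t0 B=idle [load-only]
step 1: L[1]=7 C[0]=2 → dur=7, Σ=16 | A=compute:t0 B=load:t1 [load-bound]
step 2: L[2]=8 C[1]=9 → dur=9, Σ=25 | A=load:t2 B=compute:t1 [compute-bound]
step 3: L[3]=2 C[2]=9 → dur=9, Σ=34 | A=compute:t2 B=load:t3 [compute-bound]
step 4: L[4]=8 C[3]=6 → dur=8, Σ=42 | A=load:t4 B=compute:t3 [load-bound]
step 5: C[4]=2 → dur=2, Σ=44 | A=compute:t4 B=idle [compute-only]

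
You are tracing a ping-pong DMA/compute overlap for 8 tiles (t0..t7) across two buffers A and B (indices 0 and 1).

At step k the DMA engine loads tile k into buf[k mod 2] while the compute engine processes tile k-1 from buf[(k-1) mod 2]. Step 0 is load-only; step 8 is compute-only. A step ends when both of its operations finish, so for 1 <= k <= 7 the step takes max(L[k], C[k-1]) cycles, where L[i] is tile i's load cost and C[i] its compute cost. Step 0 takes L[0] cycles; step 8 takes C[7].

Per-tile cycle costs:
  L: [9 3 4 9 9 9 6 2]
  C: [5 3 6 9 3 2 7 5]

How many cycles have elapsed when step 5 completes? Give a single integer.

end_cycle[5] = 45

  0. 9=9c; end=9; A:t0 B:-
  1. max(3,5)=5c; end=14; A:t0 B:t1
  2. max(4,3)=4c; end=18; A:t2 B:t1
  3. max(9,6)=9c; end=27; A:t2 B:t3
  4. max(9,9)=9c; end=36; A:t4 B:t3
  5. max(9,3)=9c; end=45; A:t4 B:t5
  6. max(6,2)=6c; end=51; A:t6 B:t5
  7. max(2,7)=7c; end=58; A:t6 B:t7
  8. 5=5c; end=63; A:t6 B:t7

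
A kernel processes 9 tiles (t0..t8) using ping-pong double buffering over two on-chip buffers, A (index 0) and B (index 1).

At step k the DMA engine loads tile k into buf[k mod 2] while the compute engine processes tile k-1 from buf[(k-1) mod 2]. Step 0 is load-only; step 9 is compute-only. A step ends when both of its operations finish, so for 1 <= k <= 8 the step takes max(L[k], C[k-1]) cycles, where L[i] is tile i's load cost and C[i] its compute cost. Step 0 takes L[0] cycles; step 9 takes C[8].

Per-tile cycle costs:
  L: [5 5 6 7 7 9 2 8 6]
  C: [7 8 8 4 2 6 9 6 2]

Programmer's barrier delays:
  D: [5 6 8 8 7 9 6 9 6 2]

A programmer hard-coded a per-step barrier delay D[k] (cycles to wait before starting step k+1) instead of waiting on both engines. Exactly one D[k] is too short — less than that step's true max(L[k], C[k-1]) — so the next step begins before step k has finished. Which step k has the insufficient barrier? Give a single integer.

k=0 barrier L[0]=5→5c, D[0]=5 ok
k=1 barrier max(L[1]=5,C[0]=7)→7c, D[1]=6 SHORT
k=2 barrier max(L[2]=6,C[1]=8)→8c, D[2]=8 ok
k=3 barrier max(L[3]=7,C[2]=8)→8c, D[3]=8 ok
k=4 barrier max(L[4]=7,C[3]=4)→7c, D[4]=7 ok
k=5 barrier max(L[5]=9,C[4]=2)→9c, D[5]=9 ok
k=6 barrier max(L[6]=2,C[5]=6)→6c, D[6]=6 ok
k=7 barrier max(L[7]=8,C[6]=9)→9c, D[7]=9 ok
k=8 barrier max(L[8]=6,C[7]=6)→6c, D[8]=6 ok
k=9 barrier C[8]=2→2c, D[9]=2 ok

hazard at step 1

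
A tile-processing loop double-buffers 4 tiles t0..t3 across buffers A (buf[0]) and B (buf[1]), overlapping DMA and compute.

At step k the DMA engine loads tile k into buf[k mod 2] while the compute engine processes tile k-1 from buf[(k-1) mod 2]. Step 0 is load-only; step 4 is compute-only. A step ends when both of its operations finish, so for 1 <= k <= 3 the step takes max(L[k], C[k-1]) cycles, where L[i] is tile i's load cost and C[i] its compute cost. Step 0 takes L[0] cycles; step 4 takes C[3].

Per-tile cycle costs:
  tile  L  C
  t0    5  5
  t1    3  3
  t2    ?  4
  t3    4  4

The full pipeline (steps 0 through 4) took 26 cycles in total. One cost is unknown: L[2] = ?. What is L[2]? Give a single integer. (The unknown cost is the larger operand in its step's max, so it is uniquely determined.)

step 0 → dur = L[0]=5 = 5
step 1 → dur = max(L[1]=3, C[0]=5) = 5
step 2 → dur = max(L[2]=?, C[1]=3) = L[2]  (unknown; binding)
step 3 → dur = max(L[3]=4, C[2]=4) = 4
step 4 → dur = C[3]=4 = 4
sum of known step durations = 18
dur[2] = total - known = 26 - 18 = 8
L[2] is the binding max in step 2, so L[2] = dur[2] = 8

L[2] = 8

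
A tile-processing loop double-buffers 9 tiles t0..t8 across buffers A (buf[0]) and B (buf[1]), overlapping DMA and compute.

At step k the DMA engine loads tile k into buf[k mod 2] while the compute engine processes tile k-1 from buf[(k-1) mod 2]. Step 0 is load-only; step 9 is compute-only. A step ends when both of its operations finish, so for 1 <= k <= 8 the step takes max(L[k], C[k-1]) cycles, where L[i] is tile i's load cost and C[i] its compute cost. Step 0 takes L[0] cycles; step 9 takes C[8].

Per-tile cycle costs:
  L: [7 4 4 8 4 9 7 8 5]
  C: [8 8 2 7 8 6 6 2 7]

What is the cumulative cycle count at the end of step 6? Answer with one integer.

[0] DMA t0→A (7c) ∥ CU idle ⇒ 7c, clock 7
[1] DMA t1→B (4c) ∥ CU A:t0 (8c) ⇒ 8c, clock 15
[2] DMA t2→A (4c) ∥ CU B:t1 (8c) ⇒ 8c, clock 23
[3] DMA t3→B (8c) ∥ CU A:t2 (2c) ⇒ 8c, clock 31
[4] DMA t4→A (4c) ∥ CU B:t3 (7c) ⇒ 7c, clock 38
[5] DMA t5→B (9c) ∥ CU A:t4 (8c) ⇒ 9c, clock 47
[6] DMA t6→A (7c) ∥ CU B:t5 (6c) ⇒ 7c, clock 54
[7] DMA t7→B (8c) ∥ CU A:t6 (6c) ⇒ 8c, clock 62
[8] DMA t8→A (5c) ∥ CU B:t7 (2c) ⇒ 5c, clock 67
[9] DMA idle ∥ CU A:t8 (7c) ⇒ 7c, clock 74

end_cycle[6] = 54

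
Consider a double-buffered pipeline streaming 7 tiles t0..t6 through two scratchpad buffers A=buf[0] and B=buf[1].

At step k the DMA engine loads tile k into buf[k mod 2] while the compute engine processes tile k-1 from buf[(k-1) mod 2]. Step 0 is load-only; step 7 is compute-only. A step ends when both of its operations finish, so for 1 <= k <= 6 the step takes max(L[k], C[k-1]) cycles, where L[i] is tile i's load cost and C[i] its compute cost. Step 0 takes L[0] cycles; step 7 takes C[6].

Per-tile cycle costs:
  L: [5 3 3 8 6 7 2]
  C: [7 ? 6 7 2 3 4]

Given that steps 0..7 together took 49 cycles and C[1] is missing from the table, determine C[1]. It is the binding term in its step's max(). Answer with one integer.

C[1] = 8

step 0 | dur = L[0]=5 = 5
step 1 | dur = max(L[1]=3, C[0]=7) = 7
step 2 | dur = max(L[2]=3, C[1]=?) = C[1]  (unknown; binding)
step 3 | dur = max(L[3]=8, C[2]=6) = 8
step 4 | dur = max(L[4]=6, C[3]=7) = 7
step 5 | dur = max(L[5]=7, C[4]=2) = 7
step 6 | dur = max(L[6]=2, C[5]=3) = 3
step 7 | dur = C[6]=4 = 4
sum of known step durations = 41
dur[2] = total - known = 49 - 41 = 8
C[1] is the binding max in step 2, so C[1] = dur[2] = 8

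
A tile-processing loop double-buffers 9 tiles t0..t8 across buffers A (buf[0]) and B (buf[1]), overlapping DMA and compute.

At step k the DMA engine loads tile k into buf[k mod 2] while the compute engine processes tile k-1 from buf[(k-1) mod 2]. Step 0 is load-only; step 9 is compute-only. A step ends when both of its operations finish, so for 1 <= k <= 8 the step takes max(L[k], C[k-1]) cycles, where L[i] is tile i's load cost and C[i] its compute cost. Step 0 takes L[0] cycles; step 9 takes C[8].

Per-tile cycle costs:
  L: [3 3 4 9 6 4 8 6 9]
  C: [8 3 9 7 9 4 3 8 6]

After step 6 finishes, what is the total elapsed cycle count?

  0. 3=3c; end=3; A:t0 B:-
  1. max(3,8)=8c; end=11; A:t0 B:t1
  2. max(4,3)=4c; end=15; A:t2 B:t1
  3. max(9,9)=9c; end=24; A:t2 B:t3
  4. max(6,7)=7c; end=31; A:t4 B:t3
  5. max(4,9)=9c; end=40; A:t4 B:t5
  6. max(8,4)=8c; end=48; A:t6 B:t5
  7. max(6,3)=6c; end=54; A:t6 B:t7
  8. max(9,8)=9c; end=63; A:t8 B:t7
  9. 6=6c; end=69; A:t8 B:t7

end_cycle[6] = 48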